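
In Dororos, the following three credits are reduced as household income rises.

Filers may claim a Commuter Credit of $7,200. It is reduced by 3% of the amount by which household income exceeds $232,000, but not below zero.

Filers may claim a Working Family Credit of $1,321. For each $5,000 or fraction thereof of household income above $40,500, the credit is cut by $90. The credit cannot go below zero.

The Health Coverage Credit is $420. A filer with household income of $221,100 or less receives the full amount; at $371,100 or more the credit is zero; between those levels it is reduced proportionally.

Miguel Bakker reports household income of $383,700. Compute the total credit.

Commuter Credit: 3% of the $151,700 excess over $232,000 is $4,551; credit = $7,200 − $4,551 = $2,649.
Working Family Credit: income exceeds $40,500 by $343,200 → 69 increments × $90 = $6,210 ≥ base, so the credit is $0.
Health Coverage Credit: $383,700 is at or above $371,100, so the credit is $0.
Total: $2,649 + $0 + $0 = $2,649.

$2,649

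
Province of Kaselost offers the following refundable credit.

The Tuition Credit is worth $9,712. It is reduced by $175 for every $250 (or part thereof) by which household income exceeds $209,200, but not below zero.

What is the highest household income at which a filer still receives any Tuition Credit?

After 55 increments the reduction is 55 × $175 = $9,625, leaving $87; one more increment wipes it out. Increment 55 ends at excess 55 × $250 = $13,750, so the highest qualifying income is $209,200 + $13,750 = $222,950.

$222,950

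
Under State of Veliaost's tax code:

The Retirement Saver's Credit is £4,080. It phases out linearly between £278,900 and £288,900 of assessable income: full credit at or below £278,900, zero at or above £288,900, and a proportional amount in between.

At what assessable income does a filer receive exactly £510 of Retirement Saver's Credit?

£287,650

£510 is 510/4,080 of the full £4,080, so 3,570/4,080 of the £10,000 range has been used: income = £278,900 + £10,000 × 3,570/4,080 = £287,650.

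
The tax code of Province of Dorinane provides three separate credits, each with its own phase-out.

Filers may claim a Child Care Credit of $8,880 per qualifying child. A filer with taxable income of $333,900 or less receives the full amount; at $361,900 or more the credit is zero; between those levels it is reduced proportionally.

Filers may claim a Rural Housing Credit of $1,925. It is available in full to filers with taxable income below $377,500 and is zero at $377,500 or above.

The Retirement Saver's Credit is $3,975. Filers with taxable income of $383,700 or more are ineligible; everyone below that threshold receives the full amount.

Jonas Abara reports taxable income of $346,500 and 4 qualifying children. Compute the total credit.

$25,436

Child Care Credit: base = 4 × $8,880 = $35,520. $346,500 is $12,600 into a $28,000 phase-out range, leaving 15,400/28,000 of the credit: $35,520 × 15,400/28,000 = $19,536.
Rural Housing Credit: $346,500 is below the $377,500 cutoff, so the full $1,925 applies.
Retirement Saver's Credit: $346,500 is below the $383,700 cutoff, so the full $3,975 applies.
Total: $19,536 + $1,925 + $3,975 = $25,436.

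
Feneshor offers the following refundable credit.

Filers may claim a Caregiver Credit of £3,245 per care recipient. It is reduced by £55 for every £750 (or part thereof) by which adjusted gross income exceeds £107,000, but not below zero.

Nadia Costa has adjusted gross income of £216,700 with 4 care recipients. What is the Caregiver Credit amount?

Caregiver Credit: base = 4 × £3,245 = £12,980. income exceeds £107,000 by £109,700, which is 147 full-or-partial £750 increments; reduction = 147 × £55 = £8,085, leaving £4,895.

£4,895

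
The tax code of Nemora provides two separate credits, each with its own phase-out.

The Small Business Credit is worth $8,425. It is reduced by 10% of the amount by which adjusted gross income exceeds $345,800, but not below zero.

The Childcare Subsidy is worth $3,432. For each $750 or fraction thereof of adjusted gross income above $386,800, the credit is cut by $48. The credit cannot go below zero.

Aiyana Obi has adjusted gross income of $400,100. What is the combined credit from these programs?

Small Business Credit: 10% of the $54,300 excess over $345,800 is $5,430; credit = $8,425 − $5,430 = $2,995.
Childcare Subsidy: income exceeds $386,800 by $13,300, which is 18 full-or-partial $750 increments; reduction = 18 × $48 = $864, leaving $2,568.
Total: $2,995 + $2,568 = $5,563.

$5,563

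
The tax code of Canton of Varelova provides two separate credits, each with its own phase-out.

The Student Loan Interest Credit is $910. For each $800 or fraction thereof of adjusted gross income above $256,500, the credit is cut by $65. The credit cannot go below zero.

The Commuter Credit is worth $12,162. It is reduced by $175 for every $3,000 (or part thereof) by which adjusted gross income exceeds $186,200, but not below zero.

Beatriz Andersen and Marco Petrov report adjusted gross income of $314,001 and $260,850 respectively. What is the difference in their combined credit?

Beatriz ($314,001): Student Loan Interest Credit: income exceeds $256,500 by $57,501 → 72 increments × $65 = $4,680 ≥ base, so the credit is $0. Commuter Credit: income exceeds $186,200 by $127,801, which is 43 full-or-partial $3,000 increments; reduction = 43 × $175 = $7,525, leaving $4,637. total $0 + $4,637 = $4,637
Marco ($260,850): Student Loan Interest Credit: income exceeds $256,500 by $4,350, which is 6 full-or-partial $800 increments; reduction = 6 × $65 = $390, leaving $520. Commuter Credit: income exceeds $186,200 by $74,650, which is 25 full-or-partial $3,000 increments; reduction = 25 × $175 = $4,375, leaving $7,787. total $520 + $7,787 = $8,307
Difference: |$4,637 − $8,307| = $3,670.

$3,670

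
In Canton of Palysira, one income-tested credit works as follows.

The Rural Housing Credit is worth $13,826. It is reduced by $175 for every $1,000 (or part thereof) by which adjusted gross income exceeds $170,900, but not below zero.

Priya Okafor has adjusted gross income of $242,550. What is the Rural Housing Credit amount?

$1,226

Rural Housing Credit: income exceeds $170,900 by $71,650, which is 72 full-or-partial $1,000 increments; reduction = 72 × $175 = $12,600, leaving $1,226.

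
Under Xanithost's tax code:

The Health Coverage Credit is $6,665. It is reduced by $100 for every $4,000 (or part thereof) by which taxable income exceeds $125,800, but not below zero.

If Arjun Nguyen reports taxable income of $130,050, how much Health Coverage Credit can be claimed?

Health Coverage Credit: income exceeds $125,800 by $4,250, which is 2 full-or-partial $4,000 increments; reduction = 2 × $100 = $200, leaving $6,465.

$6,465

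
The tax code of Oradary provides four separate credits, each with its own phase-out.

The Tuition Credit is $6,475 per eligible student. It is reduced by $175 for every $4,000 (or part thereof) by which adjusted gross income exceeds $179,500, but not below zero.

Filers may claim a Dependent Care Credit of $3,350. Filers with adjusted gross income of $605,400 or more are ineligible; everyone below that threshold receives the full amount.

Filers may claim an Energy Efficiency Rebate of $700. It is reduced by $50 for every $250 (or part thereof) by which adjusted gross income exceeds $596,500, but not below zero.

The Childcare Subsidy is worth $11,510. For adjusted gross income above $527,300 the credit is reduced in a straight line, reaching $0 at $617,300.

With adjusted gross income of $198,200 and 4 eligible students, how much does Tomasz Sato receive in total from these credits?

$40,585

Tuition Credit: base = 4 × $6,475 = $25,900. income exceeds $179,500 by $18,700, which is 5 full-or-partial $4,000 increments; reduction = 5 × $175 = $875, leaving $25,025.
Dependent Care Credit: $198,200 is below the $605,400 cutoff, so the full $3,350 applies.
Energy Efficiency Rebate: $198,200 is at or below the $596,500 threshold, so the full $700 applies.
Childcare Subsidy: $198,200 is at or below the $527,300 threshold, so the full $11,510 applies.
Total: $25,025 + $3,350 + $700 + $11,510 = $40,585.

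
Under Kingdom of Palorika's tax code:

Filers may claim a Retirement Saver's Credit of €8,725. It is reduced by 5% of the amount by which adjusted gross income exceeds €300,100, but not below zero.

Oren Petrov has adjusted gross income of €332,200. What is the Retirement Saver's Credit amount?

€7,120

Retirement Saver's Credit: 5% of the €32,100 excess over €300,100 is €1,605; credit = €8,725 − €1,605 = €7,120.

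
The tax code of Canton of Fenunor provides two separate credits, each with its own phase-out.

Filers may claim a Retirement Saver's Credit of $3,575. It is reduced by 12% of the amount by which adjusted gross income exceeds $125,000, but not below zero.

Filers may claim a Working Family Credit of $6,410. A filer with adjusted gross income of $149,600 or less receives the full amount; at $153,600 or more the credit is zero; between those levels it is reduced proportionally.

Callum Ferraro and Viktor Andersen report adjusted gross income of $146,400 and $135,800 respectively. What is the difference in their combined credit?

$1,272

Callum ($146,400): Retirement Saver's Credit: 12% of the $21,400 excess over $125,000 is $2,568; credit = $3,575 − $2,568 = $1,007. Working Family Credit: $146,400 is at or below the $149,600 threshold, so the full $6,410 applies. total $1,007 + $6,410 = $7,417
Viktor ($135,800): Retirement Saver's Credit: 12% of the $10,800 excess over $125,000 is $1,296; credit = $3,575 − $1,296 = $2,279. Working Family Credit: $135,800 is at or below the $149,600 threshold, so the full $6,410 applies. total $2,279 + $6,410 = $8,689
Difference: |$7,417 − $8,689| = $1,272.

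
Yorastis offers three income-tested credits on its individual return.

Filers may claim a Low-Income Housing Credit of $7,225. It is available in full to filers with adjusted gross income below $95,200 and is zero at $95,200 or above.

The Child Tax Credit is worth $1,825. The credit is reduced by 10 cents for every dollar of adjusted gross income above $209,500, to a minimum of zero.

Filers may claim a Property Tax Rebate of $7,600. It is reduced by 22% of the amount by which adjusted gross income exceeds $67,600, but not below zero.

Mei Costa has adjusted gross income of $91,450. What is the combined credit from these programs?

Low-Income Housing Credit: $91,450 is below the $95,200 cutoff, so the full $7,225 applies.
Child Tax Credit: $91,450 is at or below the $209,500 threshold, so the full $1,825 applies.
Property Tax Rebate: 22% of the $23,850 excess over $67,600 is $5,247; credit = $7,600 − $5,247 = $2,353.
Total: $7,225 + $1,825 + $2,353 = $11,403.

$11,403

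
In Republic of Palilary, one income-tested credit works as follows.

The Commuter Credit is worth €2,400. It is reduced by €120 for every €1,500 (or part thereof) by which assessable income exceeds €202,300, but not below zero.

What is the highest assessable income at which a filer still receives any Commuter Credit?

After 19 increments the reduction is 19 × €120 = €2,280, leaving €120; one more increment wipes it out. Increment 19 ends at excess 19 × €1,500 = €28,500, so the highest qualifying income is €202,300 + €28,500 = €230,800.

€230,800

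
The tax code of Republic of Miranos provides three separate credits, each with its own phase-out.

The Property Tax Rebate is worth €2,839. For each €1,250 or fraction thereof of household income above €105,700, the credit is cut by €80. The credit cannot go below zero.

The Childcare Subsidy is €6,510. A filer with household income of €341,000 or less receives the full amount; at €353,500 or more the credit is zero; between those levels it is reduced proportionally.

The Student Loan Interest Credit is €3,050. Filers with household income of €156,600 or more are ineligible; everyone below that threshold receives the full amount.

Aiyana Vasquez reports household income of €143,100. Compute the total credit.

Property Tax Rebate: income exceeds €105,700 by €37,400, which is 30 full-or-partial €1,250 increments; reduction = 30 × €80 = €2,400, leaving €439.
Childcare Subsidy: €143,100 is at or below the €341,000 threshold, so the full €6,510 applies.
Student Loan Interest Credit: €143,100 is below the €156,600 cutoff, so the full €3,050 applies.
Total: €439 + €6,510 + €3,050 = €9,999.

€9,999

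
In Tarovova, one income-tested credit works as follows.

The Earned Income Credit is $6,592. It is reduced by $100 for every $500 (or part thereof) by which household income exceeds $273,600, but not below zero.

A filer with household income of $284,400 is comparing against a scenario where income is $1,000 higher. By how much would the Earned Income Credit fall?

At $284,400 — income exceeds $273,600 by $10,800, which is 22 full-or-partial $500 increments; reduction = 22 × $100 = $2,200, leaving $4,392.
At $285,400 — income exceeds $273,600 by $11,800, which is 24 full-or-partial $500 increments; reduction = 24 × $100 = $2,400, leaving $4,192.
Lost: $4,392 − $4,192 = $200.

$200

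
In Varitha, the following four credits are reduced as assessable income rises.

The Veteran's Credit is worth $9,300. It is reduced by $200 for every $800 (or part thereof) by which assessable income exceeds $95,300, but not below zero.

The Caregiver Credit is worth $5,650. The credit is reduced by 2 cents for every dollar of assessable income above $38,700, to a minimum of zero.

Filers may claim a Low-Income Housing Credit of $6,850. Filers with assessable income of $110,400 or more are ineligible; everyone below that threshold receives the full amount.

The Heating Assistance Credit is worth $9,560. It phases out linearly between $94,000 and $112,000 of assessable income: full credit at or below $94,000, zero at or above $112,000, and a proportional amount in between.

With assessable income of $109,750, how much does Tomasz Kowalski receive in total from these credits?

$17,774

Veteran's Credit: income exceeds $95,300 by $14,450, which is 19 full-or-partial $800 increments; reduction = 19 × $200 = $3,800, leaving $5,500.
Caregiver Credit: 2% of the $71,050 excess over $38,700 is $1,421; credit = $5,650 − $1,421 = $4,229.
Low-Income Housing Credit: $109,750 is below the $110,400 cutoff, so the full $6,850 applies.
Heating Assistance Credit: $109,750 is $15,750 into a $18,000 phase-out range, leaving 2,250/18,000 of the credit: $9,560 × 2,250/18,000 = $1,195.
Total: $5,500 + $4,229 + $6,850 + $1,195 = $17,774.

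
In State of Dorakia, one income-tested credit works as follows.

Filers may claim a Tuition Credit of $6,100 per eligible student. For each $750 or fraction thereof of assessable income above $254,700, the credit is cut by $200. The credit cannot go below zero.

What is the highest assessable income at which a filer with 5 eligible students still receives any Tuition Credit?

Full credit = 5 × $6,100 = $30,500.
After 152 increments the reduction is 152 × $200 = $30,400, leaving $100; one more increment wipes it out. Increment 152 ends at excess 152 × $750 = $114,000, so the highest qualifying income is $254,700 + $114,000 = $368,700.

$368,700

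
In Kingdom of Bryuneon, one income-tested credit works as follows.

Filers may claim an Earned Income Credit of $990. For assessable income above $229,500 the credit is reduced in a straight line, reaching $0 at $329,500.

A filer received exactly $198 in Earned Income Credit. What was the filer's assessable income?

$198 is 198/990 of the full $990, so 792/990 of the $100,000 range has been used: income = $229,500 + $100,000 × 792/990 = $309,500.

$309,500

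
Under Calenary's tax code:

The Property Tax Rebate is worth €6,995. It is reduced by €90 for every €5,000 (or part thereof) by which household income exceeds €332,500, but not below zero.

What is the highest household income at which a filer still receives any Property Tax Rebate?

After 77 increments the reduction is 77 × €90 = €6,930, leaving €65; one more increment wipes it out. Increment 77 ends at excess 77 × €5,000 = €385,000, so the highest qualifying income is €332,500 + €385,000 = €717,500.

€717,500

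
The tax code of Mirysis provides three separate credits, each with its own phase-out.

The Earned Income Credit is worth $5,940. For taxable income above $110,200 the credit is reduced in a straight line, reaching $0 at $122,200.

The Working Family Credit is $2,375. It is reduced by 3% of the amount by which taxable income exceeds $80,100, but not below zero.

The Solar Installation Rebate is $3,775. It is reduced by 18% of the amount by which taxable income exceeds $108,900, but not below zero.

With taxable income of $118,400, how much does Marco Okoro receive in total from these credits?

Earned Income Credit: $118,400 is $8,200 into a $12,000 phase-out range, leaving 3,800/12,000 of the credit: $5,940 × 3,800/12,000 = $1,881.
Working Family Credit: 3% of the $38,300 excess over $80,100 is $1,149; credit = $2,375 − $1,149 = $1,226.
Solar Installation Rebate: 18% of the $9,500 excess over $108,900 is $1,710; credit = $3,775 − $1,710 = $2,065.
Total: $1,881 + $1,226 + $2,065 = $5,172.

$5,172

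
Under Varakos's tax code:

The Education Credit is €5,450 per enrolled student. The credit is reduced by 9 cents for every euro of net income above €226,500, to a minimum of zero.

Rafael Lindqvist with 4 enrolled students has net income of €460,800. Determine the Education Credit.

€713

Education Credit: base = 4 × €5,450 = €21,800. 9% of the €234,300 excess over €226,500 is €21,087; credit = €21,800 − €21,087 = €713.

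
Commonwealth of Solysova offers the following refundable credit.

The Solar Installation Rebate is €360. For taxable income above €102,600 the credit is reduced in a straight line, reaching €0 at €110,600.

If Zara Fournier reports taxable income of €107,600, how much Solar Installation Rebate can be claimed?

Solar Installation Rebate: €107,600 is €5,000 into a €8,000 phase-out range, leaving 3,000/8,000 of the credit: €360 × 3,000/8,000 = €135.

€135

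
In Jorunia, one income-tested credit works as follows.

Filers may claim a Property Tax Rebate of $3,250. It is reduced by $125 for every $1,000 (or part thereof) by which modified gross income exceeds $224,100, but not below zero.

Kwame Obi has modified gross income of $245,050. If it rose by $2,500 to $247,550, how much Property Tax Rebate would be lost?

At $245,050 — income exceeds $224,100 by $20,950, which is 21 full-or-partial $1,000 increments; reduction = 21 × $125 = $2,625, leaving $625.
At $247,550 — income exceeds $224,100 by $23,450, which is 24 full-or-partial $1,000 increments; reduction = 24 × $125 = $3,000, leaving $250.
Lost: $625 − $250 = $375.

$375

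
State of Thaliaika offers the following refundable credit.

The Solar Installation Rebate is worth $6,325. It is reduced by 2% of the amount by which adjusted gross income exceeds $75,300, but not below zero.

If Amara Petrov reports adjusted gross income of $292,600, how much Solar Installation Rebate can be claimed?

Solar Installation Rebate: 2% of the $217,300 excess over $75,300 is $4,346; credit = $6,325 − $4,346 = $1,979.

$1,979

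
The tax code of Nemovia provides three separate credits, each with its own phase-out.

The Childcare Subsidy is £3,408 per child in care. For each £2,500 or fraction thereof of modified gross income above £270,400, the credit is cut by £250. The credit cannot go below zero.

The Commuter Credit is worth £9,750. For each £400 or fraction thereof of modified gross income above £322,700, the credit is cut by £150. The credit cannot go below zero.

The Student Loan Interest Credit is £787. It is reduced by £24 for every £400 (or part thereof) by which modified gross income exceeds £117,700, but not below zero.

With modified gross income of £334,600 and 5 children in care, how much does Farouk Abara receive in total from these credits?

Childcare Subsidy: base = 5 × £3,408 = £17,040. income exceeds £270,400 by £64,200, which is 26 full-or-partial £2,500 increments; reduction = 26 × £250 = £6,500, leaving £10,540.
Commuter Credit: income exceeds £322,700 by £11,900, which is 30 full-or-partial £400 increments; reduction = 30 × £150 = £4,500, leaving £5,250.
Student Loan Interest Credit: income exceeds £117,700 by £216,900 → 543 increments × £24 = £13,032 ≥ base, so the credit is £0.
Total: £10,540 + £5,250 + £0 = £15,790.

£15,790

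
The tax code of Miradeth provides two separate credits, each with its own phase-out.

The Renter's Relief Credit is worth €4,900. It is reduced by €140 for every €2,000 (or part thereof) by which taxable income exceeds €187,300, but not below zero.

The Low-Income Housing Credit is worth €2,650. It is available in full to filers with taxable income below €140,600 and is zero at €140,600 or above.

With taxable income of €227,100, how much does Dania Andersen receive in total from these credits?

€2,100

Renter's Relief Credit: income exceeds €187,300 by €39,800, which is 20 full-or-partial €2,000 increments; reduction = 20 × €140 = €2,800, leaving €2,100.
Low-Income Housing Credit: €227,100 meets or exceeds the €140,600 cutoff, so the credit is €0.
Total: €2,100 + €0 = €2,100.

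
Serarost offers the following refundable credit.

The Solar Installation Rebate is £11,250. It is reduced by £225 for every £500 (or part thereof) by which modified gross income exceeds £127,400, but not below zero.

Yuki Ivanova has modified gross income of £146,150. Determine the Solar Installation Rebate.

£2,700

Solar Installation Rebate: income exceeds £127,400 by £18,750, which is 38 full-or-partial £500 increments; reduction = 38 × £225 = £8,550, leaving £2,700.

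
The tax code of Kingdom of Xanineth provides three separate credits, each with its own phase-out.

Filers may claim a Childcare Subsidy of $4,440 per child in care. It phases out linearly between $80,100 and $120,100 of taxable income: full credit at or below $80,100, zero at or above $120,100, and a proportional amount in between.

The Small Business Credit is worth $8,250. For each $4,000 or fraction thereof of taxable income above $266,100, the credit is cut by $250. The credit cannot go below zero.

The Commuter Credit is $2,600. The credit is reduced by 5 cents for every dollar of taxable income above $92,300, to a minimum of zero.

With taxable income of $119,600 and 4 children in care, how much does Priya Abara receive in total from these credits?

$9,707

Childcare Subsidy: base = 4 × $4,440 = $17,760. $119,600 is $39,500 into a $40,000 phase-out range, leaving 500/40,000 of the credit: $17,760 × 500/40,000 = $222.
Small Business Credit: $119,600 is at or below the $266,100 threshold, so the full $8,250 applies.
Commuter Credit: 5% of the $27,300 excess over $92,300 is $1,365; credit = $2,600 − $1,365 = $1,235.
Total: $222 + $8,250 + $1,235 = $9,707.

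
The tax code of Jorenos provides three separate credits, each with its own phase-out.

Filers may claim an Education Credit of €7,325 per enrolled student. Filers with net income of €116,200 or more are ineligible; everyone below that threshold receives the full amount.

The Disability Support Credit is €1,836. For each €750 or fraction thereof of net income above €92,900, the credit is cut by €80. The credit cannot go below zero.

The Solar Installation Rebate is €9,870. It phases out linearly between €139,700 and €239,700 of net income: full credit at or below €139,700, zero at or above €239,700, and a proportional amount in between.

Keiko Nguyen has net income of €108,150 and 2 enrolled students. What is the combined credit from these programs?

€24,676

Education Credit: base = 2 × €7,325 = €14,650. €108,150 is below the €116,200 cutoff, so the full €14,650 applies.
Disability Support Credit: income exceeds €92,900 by €15,250, which is 21 full-or-partial €750 increments; reduction = 21 × €80 = €1,680, leaving €156.
Solar Installation Rebate: €108,150 is at or below the €139,700 threshold, so the full €9,870 applies.
Total: €14,650 + €156 + €9,870 = €24,676.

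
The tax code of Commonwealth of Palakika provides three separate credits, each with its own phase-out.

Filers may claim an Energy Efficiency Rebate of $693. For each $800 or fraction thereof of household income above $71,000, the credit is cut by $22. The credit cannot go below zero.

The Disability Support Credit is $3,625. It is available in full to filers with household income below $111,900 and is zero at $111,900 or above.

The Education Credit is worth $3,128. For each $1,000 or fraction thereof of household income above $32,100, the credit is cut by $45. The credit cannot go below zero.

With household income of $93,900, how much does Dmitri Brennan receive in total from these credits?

Energy Efficiency Rebate: income exceeds $71,000 by $22,900, which is 29 full-or-partial $800 increments; reduction = 29 × $22 = $638, leaving $55.
Disability Support Credit: $93,900 is below the $111,900 cutoff, so the full $3,625 applies.
Education Credit: income exceeds $32,100 by $61,800, which is 62 full-or-partial $1,000 increments; reduction = 62 × $45 = $2,790, leaving $338.
Total: $55 + $3,625 + $338 = $4,018.

$4,018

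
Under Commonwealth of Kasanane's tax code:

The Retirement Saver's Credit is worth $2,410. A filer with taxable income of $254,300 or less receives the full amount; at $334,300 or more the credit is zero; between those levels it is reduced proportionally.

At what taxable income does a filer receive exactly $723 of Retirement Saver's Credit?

$310,300

$723 is 723/2,410 of the full $2,410, so 1,687/2,410 of the $80,000 range has been used: income = $254,300 + $80,000 × 1,687/2,410 = $310,300.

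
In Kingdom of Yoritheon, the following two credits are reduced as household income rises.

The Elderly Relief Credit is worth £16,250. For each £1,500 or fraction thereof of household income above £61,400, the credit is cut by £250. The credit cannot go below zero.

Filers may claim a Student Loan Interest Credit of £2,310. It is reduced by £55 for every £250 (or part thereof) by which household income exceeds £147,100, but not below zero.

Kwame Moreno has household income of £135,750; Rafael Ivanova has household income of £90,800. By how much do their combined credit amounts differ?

£7,500

Kwame (£135,750): Elderly Relief Credit: income exceeds £61,400 by £74,350, which is 50 full-or-partial £1,500 increments; reduction = 50 × £250 = £12,500, leaving £3,750. Student Loan Interest Credit: £135,750 is at or below the £147,100 threshold, so the full £2,310 applies. total £3,750 + £2,310 = £6,060
Rafael (£90,800): Elderly Relief Credit: income exceeds £61,400 by £29,400, which is 20 full-or-partial £1,500 increments; reduction = 20 × £250 = £5,000, leaving £11,250. Student Loan Interest Credit: £90,800 is at or below the £147,100 threshold, so the full £2,310 applies. total £11,250 + £2,310 = £13,560
Difference: |£6,060 − £13,560| = £7,500.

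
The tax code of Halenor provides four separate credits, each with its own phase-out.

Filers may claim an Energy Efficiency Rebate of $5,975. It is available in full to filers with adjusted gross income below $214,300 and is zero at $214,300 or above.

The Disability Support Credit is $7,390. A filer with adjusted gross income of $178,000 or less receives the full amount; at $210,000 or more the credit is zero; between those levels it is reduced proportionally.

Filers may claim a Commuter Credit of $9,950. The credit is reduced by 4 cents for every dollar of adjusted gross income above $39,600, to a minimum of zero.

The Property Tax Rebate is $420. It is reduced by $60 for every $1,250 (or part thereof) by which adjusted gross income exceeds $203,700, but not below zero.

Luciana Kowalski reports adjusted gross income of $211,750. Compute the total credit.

$9,039

Energy Efficiency Rebate: $211,750 is below the $214,300 cutoff, so the full $5,975 applies.
Disability Support Credit: $211,750 is at or above $210,000, so the credit is $0.
Commuter Credit: 4% of the $172,150 excess over $39,600 is $6,886; credit = $9,950 − $6,886 = $3,064.
Property Tax Rebate: income exceeds $203,700 by $8,050 → 7 increments × $60 = $420 ≥ base, so the credit is $0.
Total: $5,975 + $0 + $3,064 + $0 = $9,039.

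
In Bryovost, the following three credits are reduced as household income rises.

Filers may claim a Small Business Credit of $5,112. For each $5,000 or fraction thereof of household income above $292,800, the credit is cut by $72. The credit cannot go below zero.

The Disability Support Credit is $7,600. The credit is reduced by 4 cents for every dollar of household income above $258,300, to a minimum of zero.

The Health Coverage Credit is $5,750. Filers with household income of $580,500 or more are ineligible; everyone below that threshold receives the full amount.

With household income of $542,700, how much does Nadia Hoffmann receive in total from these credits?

Small Business Credit: income exceeds $292,800 by $249,900, which is 50 full-or-partial $5,000 increments; reduction = 50 × $72 = $3,600, leaving $1,512.
Disability Support Credit: 4% of the $284,400 excess over $258,300 is $11,376 ≥ base, so the credit is $0.
Health Coverage Credit: $542,700 is below the $580,500 cutoff, so the full $5,750 applies.
Total: $1,512 + $0 + $5,750 = $7,262.

$7,262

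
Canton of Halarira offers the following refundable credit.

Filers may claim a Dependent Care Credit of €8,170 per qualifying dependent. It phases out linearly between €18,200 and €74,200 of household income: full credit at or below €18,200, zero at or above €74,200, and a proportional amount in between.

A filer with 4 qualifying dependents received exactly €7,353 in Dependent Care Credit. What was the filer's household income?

€61,600

Full credit = 4 × €8,170 = €32,680.
€7,353 is 7,353/32,680 of the full €32,680, so 25,327/32,680 of the €56,000 range has been used: income = €18,200 + €56,000 × 25,327/32,680 = €61,600.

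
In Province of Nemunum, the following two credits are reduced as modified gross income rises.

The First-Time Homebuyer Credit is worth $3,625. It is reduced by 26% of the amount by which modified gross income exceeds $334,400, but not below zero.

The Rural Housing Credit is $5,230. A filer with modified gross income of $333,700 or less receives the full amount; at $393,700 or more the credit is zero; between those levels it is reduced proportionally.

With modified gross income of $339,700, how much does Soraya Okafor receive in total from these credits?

First-Time Homebuyer Credit: 26% of the $5,300 excess over $334,400 is $1,378; credit = $3,625 − $1,378 = $2,247.
Rural Housing Credit: $339,700 is $6,000 into a $60,000 phase-out range, leaving 54,000/60,000 of the credit: $5,230 × 54,000/60,000 = $4,707.
Total: $2,247 + $4,707 = $6,954.

$6,954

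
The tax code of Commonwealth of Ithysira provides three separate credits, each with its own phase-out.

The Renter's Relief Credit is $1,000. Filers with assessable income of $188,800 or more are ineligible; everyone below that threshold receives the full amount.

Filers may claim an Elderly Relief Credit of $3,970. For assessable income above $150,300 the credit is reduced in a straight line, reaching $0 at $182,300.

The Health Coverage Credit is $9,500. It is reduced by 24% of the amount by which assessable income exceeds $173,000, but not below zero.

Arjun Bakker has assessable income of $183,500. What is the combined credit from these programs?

Renter's Relief Credit: $183,500 is below the $188,800 cutoff, so the full $1,000 applies.
Elderly Relief Credit: $183,500 is at or above $182,300, so the credit is $0.
Health Coverage Credit: 24% of the $10,500 excess over $173,000 is $2,520; credit = $9,500 − $2,520 = $6,980.
Total: $1,000 + $0 + $6,980 = $7,980.

$7,980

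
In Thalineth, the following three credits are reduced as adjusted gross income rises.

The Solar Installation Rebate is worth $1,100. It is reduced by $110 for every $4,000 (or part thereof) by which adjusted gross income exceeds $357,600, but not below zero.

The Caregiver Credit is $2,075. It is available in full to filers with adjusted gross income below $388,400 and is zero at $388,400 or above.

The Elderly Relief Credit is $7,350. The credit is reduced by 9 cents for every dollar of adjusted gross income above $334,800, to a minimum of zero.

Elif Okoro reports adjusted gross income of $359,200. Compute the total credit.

$8,219

Solar Installation Rebate: income exceeds $357,600 by $1,600, which is 1 full-or-partial $4,000 increment; reduction = 1 × $110 = $110, leaving $990.
Caregiver Credit: $359,200 is below the $388,400 cutoff, so the full $2,075 applies.
Elderly Relief Credit: 9% of the $24,400 excess over $334,800 is $2,196; credit = $7,350 − $2,196 = $5,154.
Total: $990 + $2,075 + $5,154 = $8,219.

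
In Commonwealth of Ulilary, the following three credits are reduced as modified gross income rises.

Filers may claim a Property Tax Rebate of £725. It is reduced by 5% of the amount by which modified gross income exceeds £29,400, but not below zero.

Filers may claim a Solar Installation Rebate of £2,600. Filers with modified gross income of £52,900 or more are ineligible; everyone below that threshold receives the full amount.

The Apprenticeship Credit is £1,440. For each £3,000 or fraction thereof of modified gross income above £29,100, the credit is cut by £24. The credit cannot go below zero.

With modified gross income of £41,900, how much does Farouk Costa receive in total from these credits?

£4,020

Property Tax Rebate: 5% of the £12,500 excess over £29,400 is £625; credit = £725 − £625 = £100.
Solar Installation Rebate: £41,900 is below the £52,900 cutoff, so the full £2,600 applies.
Apprenticeship Credit: income exceeds £29,100 by £12,800, which is 5 full-or-partial £3,000 increments; reduction = 5 × £24 = £120, leaving £1,320.
Total: £100 + £2,600 + £1,320 = £4,020.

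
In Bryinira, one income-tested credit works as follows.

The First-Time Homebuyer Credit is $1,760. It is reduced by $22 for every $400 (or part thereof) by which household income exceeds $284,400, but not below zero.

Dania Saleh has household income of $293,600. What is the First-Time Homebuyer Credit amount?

$1,254

First-Time Homebuyer Credit: income exceeds $284,400 by $9,200, which is 23 full-or-partial $400 increments; reduction = 23 × $22 = $506, leaving $1,254.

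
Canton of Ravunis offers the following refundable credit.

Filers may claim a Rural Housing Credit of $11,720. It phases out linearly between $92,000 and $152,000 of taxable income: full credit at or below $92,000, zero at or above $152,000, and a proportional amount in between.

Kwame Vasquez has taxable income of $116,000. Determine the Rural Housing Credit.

$7,032

Rural Housing Credit: $116,000 is $24,000 into a $60,000 phase-out range, leaving 36,000/60,000 of the credit: $11,720 × 36,000/60,000 = $7,032.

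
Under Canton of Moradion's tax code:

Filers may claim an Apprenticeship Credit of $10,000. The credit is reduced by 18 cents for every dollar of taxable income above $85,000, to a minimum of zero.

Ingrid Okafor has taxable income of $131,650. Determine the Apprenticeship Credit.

$1,603

Apprenticeship Credit: 18% of the $46,650 excess over $85,000 is $8,397; credit = $10,000 − $8,397 = $1,603.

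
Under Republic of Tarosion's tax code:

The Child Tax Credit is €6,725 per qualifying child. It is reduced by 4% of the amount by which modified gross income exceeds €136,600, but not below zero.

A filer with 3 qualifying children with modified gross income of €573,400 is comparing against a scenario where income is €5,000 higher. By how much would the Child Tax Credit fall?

€200

At €573,400 — base = 3 × €6,725 = €20,175. 4% of the €436,800 excess over €136,600 is €17,472; credit = €20,175 − €17,472 = €2,703.
At €578,400 — base = 3 × €6,725 = €20,175. 4% of the €441,800 excess over €136,600 is €17,672; credit = €20,175 − €17,672 = €2,503.
Lost: €2,703 − €2,503 = €200.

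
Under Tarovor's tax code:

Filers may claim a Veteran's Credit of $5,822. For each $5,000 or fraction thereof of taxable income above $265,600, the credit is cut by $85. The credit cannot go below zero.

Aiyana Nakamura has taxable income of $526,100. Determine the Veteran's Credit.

Veteran's Credit: income exceeds $265,600 by $260,500, which is 53 full-or-partial $5,000 increments; reduction = 53 × $85 = $4,505, leaving $1,317.

$1,317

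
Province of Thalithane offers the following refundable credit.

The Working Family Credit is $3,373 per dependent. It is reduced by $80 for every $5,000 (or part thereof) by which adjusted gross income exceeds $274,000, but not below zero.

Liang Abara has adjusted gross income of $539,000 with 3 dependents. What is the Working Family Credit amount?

$5,879

Working Family Credit: base = 3 × $3,373 = $10,119. income exceeds $274,000 by $265,000, which is 53 full-or-partial $5,000 increments; reduction = 53 × $80 = $4,240, leaving $5,879.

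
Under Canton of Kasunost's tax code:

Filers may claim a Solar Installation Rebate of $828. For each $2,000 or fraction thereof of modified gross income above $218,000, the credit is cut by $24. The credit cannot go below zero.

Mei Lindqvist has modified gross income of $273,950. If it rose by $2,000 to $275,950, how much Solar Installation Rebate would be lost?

At $273,950 — income exceeds $218,000 by $55,950, which is 28 full-or-partial $2,000 increments; reduction = 28 × $24 = $672, leaving $156.
At $275,950 — income exceeds $218,000 by $57,950, which is 29 full-or-partial $2,000 increments; reduction = 29 × $24 = $696, leaving $132.
Lost: $156 − $132 = $24.

$24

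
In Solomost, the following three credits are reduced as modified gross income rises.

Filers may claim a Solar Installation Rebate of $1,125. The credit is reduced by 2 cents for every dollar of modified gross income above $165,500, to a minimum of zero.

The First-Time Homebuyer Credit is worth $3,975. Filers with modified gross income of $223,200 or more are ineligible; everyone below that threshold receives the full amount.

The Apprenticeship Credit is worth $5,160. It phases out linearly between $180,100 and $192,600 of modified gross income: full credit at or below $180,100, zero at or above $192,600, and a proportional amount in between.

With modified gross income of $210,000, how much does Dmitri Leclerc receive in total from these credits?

$4,210

Solar Installation Rebate: 2% of the $44,500 excess over $165,500 is $890; credit = $1,125 − $890 = $235.
First-Time Homebuyer Credit: $210,000 is below the $223,200 cutoff, so the full $3,975 applies.
Apprenticeship Credit: $210,000 is at or above $192,600, so the credit is $0.
Total: $235 + $3,975 + $0 = $4,210.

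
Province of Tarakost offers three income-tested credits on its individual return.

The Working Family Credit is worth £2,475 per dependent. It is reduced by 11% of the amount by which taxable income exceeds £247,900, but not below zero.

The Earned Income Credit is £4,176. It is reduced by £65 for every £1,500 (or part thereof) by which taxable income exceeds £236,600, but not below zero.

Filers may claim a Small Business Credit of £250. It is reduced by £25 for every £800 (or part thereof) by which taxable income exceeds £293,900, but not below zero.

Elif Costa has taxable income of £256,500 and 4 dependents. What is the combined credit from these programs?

£12,470

Working Family Credit: base = 4 × £2,475 = £9,900. 11% of the £8,600 excess over £247,900 is £946; credit = £9,900 − £946 = £8,954.
Earned Income Credit: income exceeds £236,600 by £19,900, which is 14 full-or-partial £1,500 increments; reduction = 14 × £65 = £910, leaving £3,266.
Small Business Credit: £256,500 is at or below the £293,900 threshold, so the full £250 applies.
Total: £8,954 + £3,266 + £250 = £12,470.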